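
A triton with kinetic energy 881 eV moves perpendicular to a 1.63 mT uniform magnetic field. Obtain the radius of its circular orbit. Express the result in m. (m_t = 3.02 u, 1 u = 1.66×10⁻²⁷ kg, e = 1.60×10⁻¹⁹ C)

r ≈ 4.56 m

Convert the energy: K = 881 eV = 1.41×10^-16 J.
v = √(2K/m) = √(2·1.41×10^-16/5.01×10^-27) = 2.37×10^5 m/s.
r = mv/(qB) = (5.01×10^-27)(2.37×10^5) / [(1×1.60×10^-19)(1.63×10^-3)] = 4.56 m.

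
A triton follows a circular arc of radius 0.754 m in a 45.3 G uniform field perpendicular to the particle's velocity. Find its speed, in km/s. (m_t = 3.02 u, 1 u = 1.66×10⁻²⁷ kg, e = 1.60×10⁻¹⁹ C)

v ≈ 109 km/s

From qvB = mv²/r, v = qBr/m.
v = (1×1.60×10^-19)(4.53×10^-3)(0.754) / (5.01×10^-27) = 1.09×10^5 m/s.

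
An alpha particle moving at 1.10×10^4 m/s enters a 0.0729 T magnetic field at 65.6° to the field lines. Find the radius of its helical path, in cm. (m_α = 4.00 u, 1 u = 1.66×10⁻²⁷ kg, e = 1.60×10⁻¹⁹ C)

Only the perpendicular component v⊥ = v sin65.6° = 1.00×10^4 m/s is bent by the field.
r = m v⊥ /(qB) = (6.64×10^-27)(1.00×10^4) / [(2×1.60×10^-19)(0.0729)] = 2.85×10^-3 m.

r ≈ 0.285 cm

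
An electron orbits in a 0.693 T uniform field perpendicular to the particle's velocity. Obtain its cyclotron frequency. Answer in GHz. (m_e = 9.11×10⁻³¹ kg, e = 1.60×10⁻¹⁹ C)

f = qB/(2πm) = (1×1.60×10^-19)(0.693) / [2π(9.11×10^-31)] = 1.94×10^10 Hz.

f ≈ 19.4 GHz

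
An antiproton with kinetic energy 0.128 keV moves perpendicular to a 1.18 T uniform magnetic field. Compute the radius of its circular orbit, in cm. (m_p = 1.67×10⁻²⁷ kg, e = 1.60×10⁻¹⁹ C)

Convert the energy: K = 0.128 keV = 2.05×10^-17 J.
v = √(2K/m) = √(2·2.05×10^-17/1.67×10^-27) = 1.57×10^5 m/s.
r = mv/(qB) = (1.67×10^-27)(1.57×10^5) / [(1×1.60×10^-19)(1.18)] = 1.39×10^-3 m.

r ≈ 0.139 cm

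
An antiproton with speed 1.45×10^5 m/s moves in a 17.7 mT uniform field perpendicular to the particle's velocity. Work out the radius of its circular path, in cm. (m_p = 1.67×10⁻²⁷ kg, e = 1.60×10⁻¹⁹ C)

The magnetic force provides the centripetal force: qvB = mv²/r, so r = mv/(qB).
r = (1.67×10^-27 kg)(1.45×10^5 m/s) / [(1×1.60×10^-19 C)(0.0177 T)] = 0.0855 m.

r ≈ 8.55 cm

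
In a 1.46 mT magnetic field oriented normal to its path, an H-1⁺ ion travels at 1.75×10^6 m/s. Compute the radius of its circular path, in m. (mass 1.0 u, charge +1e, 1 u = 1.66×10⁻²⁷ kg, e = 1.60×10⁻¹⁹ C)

The magnetic force provides the centripetal force: qvB = mv²/r, so r = mv/(qB).
r = (1.66×10^-27 kg)(1.75×10^6 m/s) / [(1×1.60×10^-19 C)(1.46×10^-3 T)] = 12.4 m.

r ≈ 12.4 m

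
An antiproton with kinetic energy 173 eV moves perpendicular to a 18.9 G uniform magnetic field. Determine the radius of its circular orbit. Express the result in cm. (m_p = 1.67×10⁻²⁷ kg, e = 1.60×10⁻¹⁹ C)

r ≈ 101 cm

Convert the energy: K = 173 eV = 2.77×10^-17 J.
v = √(2K/m) = √(2·2.77×10^-17/1.67×10^-27) = 1.82×10^5 m/s.
r = mv/(qB) = (1.67×10^-27)(1.82×10^5) / [(1×1.60×10^-19)(1.89×10^-3)] = 1.01 m.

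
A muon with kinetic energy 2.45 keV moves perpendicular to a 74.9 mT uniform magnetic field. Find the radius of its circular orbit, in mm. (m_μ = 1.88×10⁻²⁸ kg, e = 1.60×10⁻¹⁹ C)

Convert the energy: K = 2.45 keV = 3.92×10^-16 J.
v = √(2K/m) = √(2·3.92×10^-16/1.88×10^-28) = 2.04×10^6 m/s.
r = mv/(qB) = (1.88×10^-28)(2.04×10^6) / [(1×1.60×10^-19)(0.0749)] = 0.0320 m.

r ≈ 32.0 mm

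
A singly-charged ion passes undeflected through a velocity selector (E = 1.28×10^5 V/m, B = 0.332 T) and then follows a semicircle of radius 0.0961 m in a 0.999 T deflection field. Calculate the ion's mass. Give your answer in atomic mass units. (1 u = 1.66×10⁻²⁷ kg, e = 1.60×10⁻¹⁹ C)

v = E/B₁ = 3.86×10^5 m/s.
From r = mv/(qB₂), m = qB₂r/v = (1×1.60×10^-19)(0.999)(0.0961) / (3.86×10^5) = 3.98×10^-26 kg.
In atomic mass units: m = 3.98×10^-26 / 1.66×10^-27 = 24.0 u.

m ≈ 24.0 u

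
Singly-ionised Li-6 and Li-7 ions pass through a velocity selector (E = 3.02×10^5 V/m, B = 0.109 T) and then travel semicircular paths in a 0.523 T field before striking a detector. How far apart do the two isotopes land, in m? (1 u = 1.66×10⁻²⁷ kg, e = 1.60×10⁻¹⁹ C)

Δd ≈ 0.110 m

Both emerge at v = E/B₁ = 2.77×10^6 m/s.
r = mv/(qB₂), so r₁ = 0.3298 m and r₂ = 0.3847 m, giving Δr = 0.0550 m.
After a semicircle each ion lands a diameter 2r from the entry slit, so the separation is 2Δr = 0.110 m.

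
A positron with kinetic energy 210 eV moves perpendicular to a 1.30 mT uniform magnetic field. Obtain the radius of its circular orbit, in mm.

r ≈ 37.6 mm

Convert the energy: K = 210 eV = 3.36×10^-17 J.
v = √(2K/m) = √(2·3.36×10^-17/9.11×10^-31) = 8.59×10^6 m/s.
r = mv/(qB) = (9.11×10^-31)(8.59×10^6) / [(1×1.60×10^-19)(1.30×10^-3)] = 0.0376 m.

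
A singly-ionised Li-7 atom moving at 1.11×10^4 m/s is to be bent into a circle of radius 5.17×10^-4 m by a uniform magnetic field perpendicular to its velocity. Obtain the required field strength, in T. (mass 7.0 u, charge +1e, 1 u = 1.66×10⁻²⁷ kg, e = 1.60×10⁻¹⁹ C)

qvB = mv²/r gives B = mv/(qr).
B = (1.16×10^-26)(1.11×10^4) / [(1×1.60×10^-19)(5.17×10^-4)] = 1.56 T.

B ≈ 1.56 T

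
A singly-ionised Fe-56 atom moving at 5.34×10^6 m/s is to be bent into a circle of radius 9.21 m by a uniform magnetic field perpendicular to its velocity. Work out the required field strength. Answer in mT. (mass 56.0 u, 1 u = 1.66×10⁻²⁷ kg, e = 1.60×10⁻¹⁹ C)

B ≈ 337 mT

qvB = mv²/r gives B = mv/(qr).
B = (9.30×10^-26)(5.34×10^6) / [(1×1.60×10^-19)(9.21)] = 0.337 T.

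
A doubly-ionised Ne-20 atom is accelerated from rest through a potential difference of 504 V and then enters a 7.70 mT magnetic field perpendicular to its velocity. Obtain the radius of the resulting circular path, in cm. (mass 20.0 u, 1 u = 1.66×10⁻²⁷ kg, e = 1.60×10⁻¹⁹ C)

r ≈ 133 cm

The kinetic energy gained is K = qV = (2×1.60×10^-19)(504) = 1.61×10^-16 J.
v = √(2K/m) = 9.86×10^4 m/s.
r = mv/(qB) = (3.32×10^-26)(9.86×10^4) / [(2×1.60×10^-19)(7.70×10^-3)] = 1.33 m.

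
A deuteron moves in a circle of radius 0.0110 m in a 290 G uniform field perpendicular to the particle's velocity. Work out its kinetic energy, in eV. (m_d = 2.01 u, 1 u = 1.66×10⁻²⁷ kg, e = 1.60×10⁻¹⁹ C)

v = qBr/m = (1×1.60×10^-19)(0.0290)(0.0110) / (3.34×10^-27) = 1.53×10^4 m/s.
K = ½mv² = 0.5·(3.34×10^-27)·(1.53×10^4)² = 3.90×10^-19 J = 2.44 eV.

K ≈ 2.44 eV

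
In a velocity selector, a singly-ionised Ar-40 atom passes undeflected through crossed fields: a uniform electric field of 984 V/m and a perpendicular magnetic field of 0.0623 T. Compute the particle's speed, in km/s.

For zero net force, qE = qvB, so v = E/B.
v = (984) / (0.0623) = 1.58×10^4 m/s.

v ≈ 15.8 km/s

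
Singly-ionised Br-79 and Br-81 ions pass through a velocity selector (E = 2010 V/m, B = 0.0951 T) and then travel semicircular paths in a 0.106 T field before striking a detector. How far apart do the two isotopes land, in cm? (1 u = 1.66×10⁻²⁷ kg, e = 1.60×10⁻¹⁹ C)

Both emerge at v = E/B₁ = 2.11×10^4 m/s.
r = mv/(qB₂), so r₁ = 0.16343 m and r₂ = 0.16756 m, giving Δr = 4.14×10^-3 m.
After a semicircle each ion lands a diameter 2r from the entry slit, so the separation is 2Δr = 8.27×10^-3 m.

Δd ≈ 0.827 cm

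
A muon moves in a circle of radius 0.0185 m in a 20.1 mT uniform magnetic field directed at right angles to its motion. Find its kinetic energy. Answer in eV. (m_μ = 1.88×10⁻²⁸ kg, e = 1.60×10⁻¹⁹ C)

K ≈ 58.8 eV

v = qBr/m = (1×1.60×10^-19)(0.0201)(0.0185) / (1.88×10^-28) = 3.16×10^5 m/s.
K = ½mv² = 0.5·(1.88×10^-28)·(3.16×10^5)² = 9.41×10^-18 J = 58.8 eV.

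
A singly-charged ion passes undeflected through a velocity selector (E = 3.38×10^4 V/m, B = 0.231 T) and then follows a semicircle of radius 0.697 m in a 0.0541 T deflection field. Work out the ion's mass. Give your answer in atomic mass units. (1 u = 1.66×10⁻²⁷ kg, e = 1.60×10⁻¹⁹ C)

m ≈ 24.8 u

v = E/B₁ = 1.46×10^5 m/s.
From r = mv/(qB₂), m = qB₂r/v = (1×1.60×10^-19)(0.0541)(0.697) / (1.46×10^5) = 4.12×10^-26 kg.
In atomic mass units: m = 4.12×10^-26 / 1.66×10^-27 = 24.8 u.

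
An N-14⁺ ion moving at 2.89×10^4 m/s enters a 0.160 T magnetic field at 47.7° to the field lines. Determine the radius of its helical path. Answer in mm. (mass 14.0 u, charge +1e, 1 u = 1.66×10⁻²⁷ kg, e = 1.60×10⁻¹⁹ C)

Only the perpendicular component v⊥ = v sin47.7° = 2.14×10^4 m/s is bent by the field.
r = m v⊥ /(qB) = (2.32×10^-26)(2.14×10^4) / [(1×1.60×10^-19)(0.160)] = 0.0194 m.

r ≈ 19.4 mm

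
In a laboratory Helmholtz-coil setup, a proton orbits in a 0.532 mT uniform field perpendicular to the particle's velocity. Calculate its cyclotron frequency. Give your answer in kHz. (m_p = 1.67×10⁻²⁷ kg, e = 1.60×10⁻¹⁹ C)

f ≈ 8.11 kHz

f = qB/(2πm) = (1×1.60×10^-19)(5.32×10^-4) / [2π(1.67×10^-27)] = 8110 Hz.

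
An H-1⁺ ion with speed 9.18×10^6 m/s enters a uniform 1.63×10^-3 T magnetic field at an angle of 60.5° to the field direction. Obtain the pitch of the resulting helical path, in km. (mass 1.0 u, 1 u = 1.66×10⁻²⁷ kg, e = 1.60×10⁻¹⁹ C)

The velocity component along B is v∥ = v cos60.5° = 4.52×10^6 m/s.
The cyclotron period T = 2πm/(qB) = 4.00×10^-5 s is set by m, q, B alone.
Pitch = v∥·T = (4.52×10^6)(4.00×10^-5) = 181 m.

pitch ≈ 0.181 km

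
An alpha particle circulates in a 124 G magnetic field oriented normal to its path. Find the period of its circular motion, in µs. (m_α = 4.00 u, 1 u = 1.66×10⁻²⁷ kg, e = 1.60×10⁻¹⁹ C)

The cyclotron period is independent of speed: T = 2πm/(qB).
T = 2π(6.64×10^-27) / [(2×1.60×10^-19)(0.0124)] = 1.05×10^-5 s.

T ≈ 10.5 µs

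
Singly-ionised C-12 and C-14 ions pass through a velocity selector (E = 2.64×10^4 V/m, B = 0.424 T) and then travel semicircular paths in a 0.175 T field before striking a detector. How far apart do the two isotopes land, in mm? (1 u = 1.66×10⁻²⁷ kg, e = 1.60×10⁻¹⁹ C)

Δd ≈ 14.8 mm

Both emerge at v = E/B₁ = 6.23×10^4 m/s.
r = mv/(qB₂), so r₁ = 0.04430 m and r₂ = 0.05168 m, giving Δr = 7.38×10^-3 m.
After a semicircle each ion lands a diameter 2r from the entry slit, so the separation is 2Δr = 0.0148 m.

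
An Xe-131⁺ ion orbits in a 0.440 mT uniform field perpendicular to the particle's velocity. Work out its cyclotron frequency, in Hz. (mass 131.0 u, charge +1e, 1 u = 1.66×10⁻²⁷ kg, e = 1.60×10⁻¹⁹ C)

f ≈ 51.5 Hz

f = qB/(2πm) = (1×1.60×10^-19)(4.40×10^-4) / [2π(2.17×10^-25)] = 51.5 Hz.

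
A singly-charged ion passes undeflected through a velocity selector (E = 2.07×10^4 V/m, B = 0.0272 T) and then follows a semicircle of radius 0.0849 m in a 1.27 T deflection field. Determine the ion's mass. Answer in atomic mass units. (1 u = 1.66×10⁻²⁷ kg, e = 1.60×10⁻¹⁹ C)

m ≈ 13.7 u

v = E/B₁ = 7.61×10^5 m/s.
From r = mv/(qB₂), m = qB₂r/v = (1×1.60×10^-19)(1.27)(0.0849) / (7.61×10^5) = 2.27×10^-26 kg.
In atomic mass units: m = 2.27×10^-26 / 1.66×10^-27 = 13.7 u.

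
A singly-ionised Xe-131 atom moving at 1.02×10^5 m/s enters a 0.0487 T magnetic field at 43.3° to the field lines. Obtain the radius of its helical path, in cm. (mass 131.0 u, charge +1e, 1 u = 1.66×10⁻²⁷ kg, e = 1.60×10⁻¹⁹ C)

Only the perpendicular component v⊥ = v sin43.3° = 7.00×10^4 m/s is bent by the field.
r = m v⊥ /(qB) = (2.17×10^-25)(7.00×10^4) / [(1×1.60×10^-19)(0.0487)] = 1.95 m.

r ≈ 195 cm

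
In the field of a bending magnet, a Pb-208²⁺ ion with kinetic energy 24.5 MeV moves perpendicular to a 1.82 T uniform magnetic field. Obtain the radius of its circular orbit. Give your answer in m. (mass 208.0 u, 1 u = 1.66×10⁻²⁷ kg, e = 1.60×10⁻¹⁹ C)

Convert the energy: K = 24.5 MeV = 3.92×10^-12 J.
v = √(2K/m) = √(2·3.92×10^-12/3.45×10^-25) = 4.77×10^6 m/s.
r = mv/(qB) = (3.45×10^-25)(4.77×10^6) / [(2×1.60×10^-19)(1.82)] = 2.83 m.

r ≈ 2.83 m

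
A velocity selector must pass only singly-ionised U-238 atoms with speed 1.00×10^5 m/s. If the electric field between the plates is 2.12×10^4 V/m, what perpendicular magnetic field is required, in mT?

B ≈ 212 mT

qE = qvB ⇒ B = E/v = (2.12×10^4) / (1.00×10^5) = 0.212 T.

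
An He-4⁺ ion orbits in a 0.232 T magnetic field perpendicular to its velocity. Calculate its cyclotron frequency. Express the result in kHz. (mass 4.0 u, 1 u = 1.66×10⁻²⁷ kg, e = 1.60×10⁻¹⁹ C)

f ≈ 890 kHz

f = qB/(2πm) = (1×1.60×10^-19)(0.232) / [2π(6.64×10^-27)] = 8.90×10^5 Hz.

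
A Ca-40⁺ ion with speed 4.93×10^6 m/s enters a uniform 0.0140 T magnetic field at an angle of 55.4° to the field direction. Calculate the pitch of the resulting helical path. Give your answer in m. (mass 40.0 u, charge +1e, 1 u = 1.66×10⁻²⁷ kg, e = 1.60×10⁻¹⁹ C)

The velocity component along B is v∥ = v cos55.4° = 2.80×10^6 m/s.
The cyclotron period T = 2πm/(qB) = 1.86×10^-4 s is set by m, q, B alone.
Pitch = v∥·T = (2.80×10^6)(1.86×10^-4) = 521 m.

pitch ≈ 521 m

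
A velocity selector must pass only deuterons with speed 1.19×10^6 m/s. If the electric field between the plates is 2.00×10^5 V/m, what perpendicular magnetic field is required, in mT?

qE = qvB ⇒ B = E/v = (2.00×10^5) / (1.19×10^6) = 0.168 T.

B ≈ 168 mT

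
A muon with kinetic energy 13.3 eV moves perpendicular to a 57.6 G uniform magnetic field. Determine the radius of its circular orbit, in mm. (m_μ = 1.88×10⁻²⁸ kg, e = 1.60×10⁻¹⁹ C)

Convert the energy: K = 13.3 eV = 2.13×10^-18 J.
v = √(2K/m) = √(2·2.13×10^-18/1.88×10^-28) = 1.50×10^5 m/s.
r = mv/(qB) = (1.88×10^-28)(1.50×10^5) / [(1×1.60×10^-19)(5.76×10^-3)] = 0.0307 m.

r ≈ 30.7 mm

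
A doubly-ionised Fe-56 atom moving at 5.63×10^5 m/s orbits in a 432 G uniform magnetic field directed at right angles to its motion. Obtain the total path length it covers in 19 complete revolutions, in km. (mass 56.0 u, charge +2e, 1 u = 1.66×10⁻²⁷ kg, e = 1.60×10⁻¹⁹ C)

r = mv/(qB) = 3.79 m, so one revolution covers 2πr = 23.8 m.
In 19 revolutions: L = 19·2πr = 452 m.

L ≈ 0.452 km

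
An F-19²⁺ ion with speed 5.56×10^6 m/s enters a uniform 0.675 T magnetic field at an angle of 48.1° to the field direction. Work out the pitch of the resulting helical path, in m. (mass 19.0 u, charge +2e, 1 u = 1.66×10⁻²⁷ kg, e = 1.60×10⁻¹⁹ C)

pitch ≈ 3.41 m

The velocity component along B is v∥ = v cos48.1° = 3.71×10^6 m/s.
The cyclotron period T = 2πm/(qB) = 9.17×10^-7 s is set by m, q, B alone.
Pitch = v∥·T = (3.71×10^6)(9.17×10^-7) = 3.41 m.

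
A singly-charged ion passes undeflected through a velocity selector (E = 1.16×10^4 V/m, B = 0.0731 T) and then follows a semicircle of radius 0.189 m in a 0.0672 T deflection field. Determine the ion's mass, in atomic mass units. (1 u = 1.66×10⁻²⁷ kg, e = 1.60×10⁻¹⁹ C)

m ≈ 7.71 u

v = E/B₁ = 1.59×10^5 m/s.
From r = mv/(qB₂), m = qB₂r/v = (1×1.60×10^-19)(0.0672)(0.189) / (1.59×10^5) = 1.28×10^-26 kg.
In atomic mass units: m = 1.28×10^-26 / 1.66×10^-27 = 7.71 u.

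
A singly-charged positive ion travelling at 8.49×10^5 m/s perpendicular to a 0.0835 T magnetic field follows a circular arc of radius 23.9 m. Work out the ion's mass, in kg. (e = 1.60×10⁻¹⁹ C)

qvB = mv²/r ⇒ m = qBr/v.
m = (1×1.60×10^-19)(0.0835)(23.9) / (8.49×10^5) = 3.76×10^-25 kg.

m ≈ 3.76×10^-25 kg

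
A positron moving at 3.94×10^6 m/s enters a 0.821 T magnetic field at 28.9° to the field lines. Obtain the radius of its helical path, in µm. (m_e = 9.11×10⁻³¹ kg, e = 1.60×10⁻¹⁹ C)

r ≈ 13.2 µm

Only the perpendicular component v⊥ = v sin28.9° = 1.90×10^6 m/s is bent by the field.
r = m v⊥ /(qB) = (9.11×10^-31)(1.90×10^6) / [(1×1.60×10^-19)(0.821)] = 1.32×10^-5 m.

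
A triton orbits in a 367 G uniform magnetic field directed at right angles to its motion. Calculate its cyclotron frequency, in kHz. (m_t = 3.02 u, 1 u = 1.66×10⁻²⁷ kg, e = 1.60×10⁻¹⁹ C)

f ≈ 186 kHz

f = qB/(2πm) = (1×1.60×10^-19)(0.0367) / [2π(5.01×10^-27)] = 1.86×10^5 Hz.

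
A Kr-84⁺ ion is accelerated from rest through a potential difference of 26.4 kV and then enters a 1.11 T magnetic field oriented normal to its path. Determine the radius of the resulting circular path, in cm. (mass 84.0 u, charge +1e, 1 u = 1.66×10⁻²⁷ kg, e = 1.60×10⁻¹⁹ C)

The kinetic energy gained is K = qV = (1×1.60×10^-19)(2.64×10^4) = 4.22×10^-15 J.
v = √(2K/m) = 2.46×10^5 m/s.
r = mv/(qB) = (1.39×10^-25)(2.46×10^5) / [(1×1.60×10^-19)(1.11)] = 0.193 m.

r ≈ 19.3 cm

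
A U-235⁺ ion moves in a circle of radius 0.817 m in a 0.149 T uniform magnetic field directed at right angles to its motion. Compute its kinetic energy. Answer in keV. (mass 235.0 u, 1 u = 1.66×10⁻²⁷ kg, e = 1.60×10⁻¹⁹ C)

v = qBr/m = (1×1.60×10^-19)(0.149)(0.817) / (3.90×10^-25) = 4.99×10^4 m/s.
K = ½mv² = 0.5·(3.90×10^-25)·(4.99×10^4)² = 4.86×10^-16 J = 3.04 keV.

K ≈ 3.04 keV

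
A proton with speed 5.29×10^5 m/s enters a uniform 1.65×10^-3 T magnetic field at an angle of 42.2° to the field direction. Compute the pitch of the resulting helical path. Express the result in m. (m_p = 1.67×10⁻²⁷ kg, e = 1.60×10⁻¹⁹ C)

The velocity component along B is v∥ = v cos42.2° = 3.92×10^5 m/s.
The cyclotron period T = 2πm/(qB) = 3.97×10^-5 s is set by m, q, B alone.
Pitch = v∥·T = (3.92×10^5)(3.97×10^-5) = 15.6 m.

pitch ≈ 15.6 m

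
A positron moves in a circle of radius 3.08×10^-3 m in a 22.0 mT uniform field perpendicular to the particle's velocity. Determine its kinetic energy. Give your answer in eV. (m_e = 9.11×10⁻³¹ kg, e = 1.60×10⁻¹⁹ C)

v = qBr/m = (1×1.60×10^-19)(0.0220)(3.08×10^-3) / (9.11×10^-31) = 1.19×10^7 m/s.
K = ½mv² = 0.5·(9.11×10^-31)·(1.19×10^7)² = 6.45×10^-17 J = 403 eV.

K ≈ 403 eV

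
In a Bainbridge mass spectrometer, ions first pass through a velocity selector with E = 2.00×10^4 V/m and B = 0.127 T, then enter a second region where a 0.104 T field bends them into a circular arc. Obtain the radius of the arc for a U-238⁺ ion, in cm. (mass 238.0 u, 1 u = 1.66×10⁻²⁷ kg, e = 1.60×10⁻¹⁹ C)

r ≈ 374 cm

The selector passes v = E/B = 2.00×10^4/0.127 = 1.57×10^5 m/s.
In the deflection region, r = mv/(qB₂) = (3.95×10^-25)(1.57×10^5) / [(1×1.60×10^-19)(0.104)] = 3.74 m.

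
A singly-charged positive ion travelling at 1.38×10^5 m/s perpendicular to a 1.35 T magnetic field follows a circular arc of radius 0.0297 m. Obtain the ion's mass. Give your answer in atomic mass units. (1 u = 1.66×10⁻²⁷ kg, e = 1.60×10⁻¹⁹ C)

m ≈ 28.0 u

qvB = mv²/r ⇒ m = qBr/v.
m = (1×1.60×10^-19)(1.35)(0.0297) / (1.38×10^5) = 4.65×10^-26 kg = 28.0 u.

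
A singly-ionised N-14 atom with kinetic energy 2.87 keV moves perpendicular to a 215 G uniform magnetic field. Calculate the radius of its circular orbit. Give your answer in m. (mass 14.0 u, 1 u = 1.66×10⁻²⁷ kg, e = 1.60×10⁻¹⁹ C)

Convert the energy: K = 2.87 keV = 4.59×10^-16 J.
v = √(2K/m) = √(2·4.59×10^-16/2.32×10^-26) = 1.99×10^5 m/s.
r = mv/(qB) = (2.32×10^-26)(1.99×10^5) / [(1×1.60×10^-19)(0.0215)] = 1.34 m.

r ≈ 1.34 m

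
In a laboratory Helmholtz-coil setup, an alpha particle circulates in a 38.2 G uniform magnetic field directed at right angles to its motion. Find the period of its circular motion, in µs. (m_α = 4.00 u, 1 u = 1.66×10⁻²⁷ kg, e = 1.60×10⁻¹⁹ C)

The cyclotron period is independent of speed: T = 2πm/(qB).
T = 2π(6.64×10^-27) / [(2×1.60×10^-19)(3.82×10^-3)] = 3.41×10^-5 s.

T ≈ 34.1 µs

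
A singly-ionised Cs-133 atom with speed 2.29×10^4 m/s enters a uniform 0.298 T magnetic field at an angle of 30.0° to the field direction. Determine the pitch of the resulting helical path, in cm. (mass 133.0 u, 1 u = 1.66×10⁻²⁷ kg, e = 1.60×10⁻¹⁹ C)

pitch ≈ 57.7 cm

The velocity component along B is v∥ = v cos30.0° = 1.98×10^4 m/s.
The cyclotron period T = 2πm/(qB) = 2.91×10^-5 s is set by m, q, B alone.
Pitch = v∥·T = (1.98×10^4)(2.91×10^-5) = 0.577 m.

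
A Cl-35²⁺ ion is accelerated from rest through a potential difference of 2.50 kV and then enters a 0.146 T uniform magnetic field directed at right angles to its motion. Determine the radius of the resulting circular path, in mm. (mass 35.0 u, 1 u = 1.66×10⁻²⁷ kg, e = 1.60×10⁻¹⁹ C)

The kinetic energy gained is K = qV = (2×1.60×10^-19)(2500) = 8.00×10^-16 J.
v = √(2K/m) = 1.66×10^5 m/s.
r = mv/(qB) = (5.81×10^-26)(1.66×10^5) / [(2×1.60×10^-19)(0.146)] = 0.206 m.

r ≈ 206 mm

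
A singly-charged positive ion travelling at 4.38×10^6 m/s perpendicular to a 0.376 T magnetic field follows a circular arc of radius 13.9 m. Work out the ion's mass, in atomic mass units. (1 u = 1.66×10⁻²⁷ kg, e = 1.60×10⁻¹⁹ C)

m ≈ 115 u

qvB = mv²/r ⇒ m = qBr/v.
m = (1×1.60×10^-19)(0.376)(13.9) / (4.38×10^6) = 1.91×10^-25 kg = 115 u.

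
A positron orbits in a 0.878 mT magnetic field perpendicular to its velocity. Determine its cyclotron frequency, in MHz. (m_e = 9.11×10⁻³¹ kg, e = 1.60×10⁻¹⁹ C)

f = qB/(2πm) = (1×1.60×10^-19)(8.78×10^-4) / [2π(9.11×10^-31)] = 2.45×10^7 Hz.

f ≈ 24.5 MHz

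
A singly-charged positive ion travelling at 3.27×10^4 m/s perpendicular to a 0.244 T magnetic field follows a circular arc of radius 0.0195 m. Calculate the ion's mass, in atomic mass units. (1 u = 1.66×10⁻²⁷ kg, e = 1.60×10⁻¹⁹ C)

m ≈ 14.0 u

qvB = mv²/r ⇒ m = qBr/v.
m = (1×1.60×10^-19)(0.244)(0.0195) / (3.27×10^4) = 2.33×10^-26 kg = 14.0 u.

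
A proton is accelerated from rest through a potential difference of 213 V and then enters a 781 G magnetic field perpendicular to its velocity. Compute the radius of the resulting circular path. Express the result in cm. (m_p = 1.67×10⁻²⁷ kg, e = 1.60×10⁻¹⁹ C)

The kinetic energy gained is K = qV = (1×1.60×10^-19)(213) = 3.41×10^-17 J.
v = √(2K/m) = 2.02×10^5 m/s.
r = mv/(qB) = (1.67×10^-27)(2.02×10^5) / [(1×1.60×10^-19)(0.0781)] = 0.0270 m.

r ≈ 2.70 cm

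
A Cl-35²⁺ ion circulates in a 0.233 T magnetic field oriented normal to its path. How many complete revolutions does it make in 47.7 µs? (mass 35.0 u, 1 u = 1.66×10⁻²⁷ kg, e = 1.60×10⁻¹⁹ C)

T = 2πm/(qB) = 2π(5.81×10^-26) / [(2×1.60×10^-19)(0.233)] = 4.8961×10^-6 s.
N = t/T = 4.77×10^-5 / 4.8961×10^-6 ≈ 9.74, so 9 complete revolutions.

N = 9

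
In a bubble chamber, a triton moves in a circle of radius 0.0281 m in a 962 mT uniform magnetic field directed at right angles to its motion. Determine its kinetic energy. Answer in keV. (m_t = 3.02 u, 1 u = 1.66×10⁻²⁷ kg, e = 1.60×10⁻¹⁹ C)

v = qBr/m = (1×1.60×10^-19)(0.962)(0.0281) / (5.01×10^-27) = 8.63×10^5 m/s.
K = ½mv² = 0.5·(5.01×10^-27)·(8.63×10^5)² = 1.87×10^-15 J = 11.7 keV.

K ≈ 11.7 keV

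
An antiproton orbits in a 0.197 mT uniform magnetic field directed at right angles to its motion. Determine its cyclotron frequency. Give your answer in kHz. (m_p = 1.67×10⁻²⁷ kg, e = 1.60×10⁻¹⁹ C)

f = qB/(2πm) = (1×1.60×10^-19)(1.97×10^-4) / [2π(1.67×10^-27)] = 3000 Hz.

f ≈ 3.00 kHz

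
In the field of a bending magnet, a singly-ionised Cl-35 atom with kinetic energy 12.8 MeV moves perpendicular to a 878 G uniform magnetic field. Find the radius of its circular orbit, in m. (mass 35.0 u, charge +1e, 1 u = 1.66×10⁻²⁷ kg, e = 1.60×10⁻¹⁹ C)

Convert the energy: K = 12.8 MeV = 2.05×10^-12 J.
v = √(2K/m) = √(2·2.05×10^-12/5.81×10^-26) = 8.40×10^6 m/s.
r = mv/(qB) = (5.81×10^-26)(8.40×10^6) / [(1×1.60×10^-19)(0.0878)] = 34.7 m.

r ≈ 34.7 m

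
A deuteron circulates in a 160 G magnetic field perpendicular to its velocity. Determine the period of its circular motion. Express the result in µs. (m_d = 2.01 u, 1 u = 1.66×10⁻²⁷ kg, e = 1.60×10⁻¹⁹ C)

T ≈ 8.19 µs

The cyclotron period is independent of speed: T = 2πm/(qB).
T = 2π(3.34×10^-27) / [(1×1.60×10^-19)(0.0160)] = 8.19×10^-6 s.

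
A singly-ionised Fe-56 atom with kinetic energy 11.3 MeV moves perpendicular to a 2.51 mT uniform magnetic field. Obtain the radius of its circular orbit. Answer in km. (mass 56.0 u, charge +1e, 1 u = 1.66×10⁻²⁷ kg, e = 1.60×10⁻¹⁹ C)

r ≈ 1.44 km

Convert the energy: K = 11.3 MeV = 1.81×10^-12 J.
v = √(2K/m) = √(2·1.81×10^-12/9.30×10^-26) = 6.24×10^6 m/s.
r = mv/(qB) = (9.30×10^-26)(6.24×10^6) / [(1×1.60×10^-19)(2.51×10^-3)] = 1440 m.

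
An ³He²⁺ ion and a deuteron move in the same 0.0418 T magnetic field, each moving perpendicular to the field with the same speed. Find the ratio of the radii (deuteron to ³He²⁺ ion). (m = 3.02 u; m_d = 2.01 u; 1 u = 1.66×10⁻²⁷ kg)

ratio ≈ 1.33

r = mv/(qB) ⇒ at equal v, r ∝ m/q.
r_{deuteron}/r_{³He²⁺ ion} = 1.33.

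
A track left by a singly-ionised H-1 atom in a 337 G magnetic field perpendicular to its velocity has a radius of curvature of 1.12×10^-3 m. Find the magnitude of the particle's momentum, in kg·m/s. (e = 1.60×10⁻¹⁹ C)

p ≈ 6.04×10^-24 kg·m/s

Since qvB = mv²/r, the momentum p = mv = qBr.
p = (1×1.60×10^-19)(0.0337)(1.12×10^-3) = 6.04×10^-24 kg·m/s.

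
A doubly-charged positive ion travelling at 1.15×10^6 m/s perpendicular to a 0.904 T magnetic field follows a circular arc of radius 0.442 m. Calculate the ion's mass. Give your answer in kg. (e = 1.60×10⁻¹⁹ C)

qvB = mv²/r ⇒ m = qBr/v.
m = (2×1.60×10^-19)(0.904)(0.442) / (1.15×10^6) = 1.11×10^-25 kg.

m ≈ 1.11×10^-25 kg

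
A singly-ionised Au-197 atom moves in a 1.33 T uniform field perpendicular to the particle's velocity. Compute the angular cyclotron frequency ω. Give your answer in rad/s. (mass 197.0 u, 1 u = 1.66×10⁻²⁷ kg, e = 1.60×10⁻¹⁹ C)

ω ≈ 6.51×10^5 rad/s

ω = qB/m = (1×1.60×10^-19)(1.33) / (3.27×10^-25) = 6.51×10^5 rad/s.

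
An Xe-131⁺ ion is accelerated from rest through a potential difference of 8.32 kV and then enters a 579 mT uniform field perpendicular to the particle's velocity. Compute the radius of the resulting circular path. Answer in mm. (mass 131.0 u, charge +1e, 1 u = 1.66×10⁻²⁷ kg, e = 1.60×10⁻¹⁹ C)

r ≈ 260 mm

The kinetic energy gained is K = qV = (1×1.60×10^-19)(8320) = 1.33×10^-15 J.
v = √(2K/m) = 1.11×10^5 m/s.
r = mv/(qB) = (2.17×10^-25)(1.11×10^5) / [(1×1.60×10^-19)(0.579)] = 0.260 m.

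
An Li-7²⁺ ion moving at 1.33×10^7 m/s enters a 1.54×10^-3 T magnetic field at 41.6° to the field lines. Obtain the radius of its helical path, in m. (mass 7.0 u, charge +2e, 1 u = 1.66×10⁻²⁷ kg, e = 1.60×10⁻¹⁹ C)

Only the perpendicular component v⊥ = v sin41.6° = 8.83×10^6 m/s is bent by the field.
r = m v⊥ /(qB) = (1.16×10^-26)(8.83×10^6) / [(2×1.60×10^-19)(1.54×10^-3)] = 208 m.

r ≈ 208 m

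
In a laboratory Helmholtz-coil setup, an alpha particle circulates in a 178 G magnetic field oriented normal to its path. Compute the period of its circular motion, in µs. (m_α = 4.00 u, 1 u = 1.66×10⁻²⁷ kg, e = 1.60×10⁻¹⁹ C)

The cyclotron period is independent of speed: T = 2πm/(qB).
T = 2π(6.64×10^-27) / [(2×1.60×10^-19)(0.0178)] = 7.32×10^-6 s.

T ≈ 7.32 µs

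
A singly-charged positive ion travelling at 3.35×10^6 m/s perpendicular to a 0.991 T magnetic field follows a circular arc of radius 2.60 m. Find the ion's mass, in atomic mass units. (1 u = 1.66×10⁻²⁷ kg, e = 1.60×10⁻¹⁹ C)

m ≈ 74.1 u

qvB = mv²/r ⇒ m = qBr/v.
m = (1×1.60×10^-19)(0.991)(2.60) / (3.35×10^6) = 1.23×10^-25 kg = 74.1 u.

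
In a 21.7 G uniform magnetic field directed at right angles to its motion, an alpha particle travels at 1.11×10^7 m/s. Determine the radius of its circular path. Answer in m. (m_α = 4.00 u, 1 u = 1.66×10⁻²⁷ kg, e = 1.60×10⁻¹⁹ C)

r ≈ 106 m

The magnetic force provides the centripetal force: qvB = mv²/r, so r = mv/(qB).
r = (6.64×10^-27 kg)(1.11×10^7 m/s) / [(2×1.60×10^-19 C)(2.17×10^-3 T)] = 106 m.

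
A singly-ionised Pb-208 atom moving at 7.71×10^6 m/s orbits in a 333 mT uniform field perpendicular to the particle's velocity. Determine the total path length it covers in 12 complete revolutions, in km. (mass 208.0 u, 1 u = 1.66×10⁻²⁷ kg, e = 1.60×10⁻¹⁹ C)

L ≈ 3.77 km

r = mv/(qB) = 50.0 m, so one revolution covers 2πr = 314 m.
In 12 revolutions: L = 12·2πr = 3770 m.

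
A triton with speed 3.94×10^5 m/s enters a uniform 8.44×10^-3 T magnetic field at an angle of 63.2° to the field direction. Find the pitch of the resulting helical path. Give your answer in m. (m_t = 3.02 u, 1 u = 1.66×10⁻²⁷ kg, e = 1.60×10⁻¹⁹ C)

pitch ≈ 4.14 m

The velocity component along B is v∥ = v cos63.2° = 1.78×10^5 m/s.
The cyclotron period T = 2πm/(qB) = 2.33×10^-5 s is set by m, q, B alone.
Pitch = v∥·T = (1.78×10^5)(2.33×10^-5) = 4.14 m.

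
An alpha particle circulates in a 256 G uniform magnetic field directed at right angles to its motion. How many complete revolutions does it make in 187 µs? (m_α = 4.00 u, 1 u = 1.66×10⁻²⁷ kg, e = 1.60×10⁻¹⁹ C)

T = 2πm/(qB) = 2π(6.64×10^-27) / [(2×1.60×10^-19)(0.0256)] = 5.0928×10^-6 s.
N = t/T = 1.87×10^-4 / 5.0928×10^-6 ≈ 36.72, so 36 complete revolutions.

N = 36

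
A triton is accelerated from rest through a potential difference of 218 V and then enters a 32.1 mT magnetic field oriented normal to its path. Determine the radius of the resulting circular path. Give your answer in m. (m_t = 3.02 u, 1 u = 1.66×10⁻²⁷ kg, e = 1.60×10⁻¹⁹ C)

The kinetic energy gained is K = qV = (1×1.60×10^-19)(218) = 3.49×10^-17 J.
v = √(2K/m) = 1.18×10^5 m/s.
r = mv/(qB) = (5.01×10^-27)(1.18×10^5) / [(1×1.60×10^-19)(0.0321)] = 0.115 m.

r ≈ 0.115 m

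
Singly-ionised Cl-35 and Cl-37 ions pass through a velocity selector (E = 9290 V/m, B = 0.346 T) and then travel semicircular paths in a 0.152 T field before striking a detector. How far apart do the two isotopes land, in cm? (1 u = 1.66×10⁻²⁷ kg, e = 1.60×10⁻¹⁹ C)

Δd ≈ 0.733 cm

Both emerge at v = E/B₁ = 2.68×10^4 m/s.
r = mv/(qB₂), so r₁ = 0.06414 m and r₂ = 0.06781 m, giving Δr = 3.67×10^-3 m.
After a semicircle each ion lands a diameter 2r from the entry slit, so the separation is 2Δr = 7.33×10^-3 m.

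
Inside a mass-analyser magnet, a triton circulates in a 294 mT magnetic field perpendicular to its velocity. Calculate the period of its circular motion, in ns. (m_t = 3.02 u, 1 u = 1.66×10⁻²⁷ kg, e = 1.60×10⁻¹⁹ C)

T ≈ 670 ns

The cyclotron period is independent of speed: T = 2πm/(qB).
T = 2π(5.01×10^-27) / [(1×1.60×10^-19)(0.294)] = 6.70×10^-7 s.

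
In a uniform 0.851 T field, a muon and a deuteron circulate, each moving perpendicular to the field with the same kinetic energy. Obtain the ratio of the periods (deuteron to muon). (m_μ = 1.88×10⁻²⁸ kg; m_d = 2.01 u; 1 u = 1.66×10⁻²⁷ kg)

ratio ≈ 17.7

T = 2πm/(qB) is independent of speed, so T₂/T₁ = (m₂/q₂)/(m₁/q₁).
T_{deuteron}/T_{muon} = (3.34×10^-27/1e) / (1.88×10^-28/1e) = 17.7.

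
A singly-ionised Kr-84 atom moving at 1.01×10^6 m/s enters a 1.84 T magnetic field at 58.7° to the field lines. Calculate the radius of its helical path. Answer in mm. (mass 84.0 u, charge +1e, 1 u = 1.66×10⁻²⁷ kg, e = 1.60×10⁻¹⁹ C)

r ≈ 409 mm

Only the perpendicular component v⊥ = v sin58.7° = 8.63×10^5 m/s is bent by the field.
r = m v⊥ /(qB) = (1.39×10^-25)(8.63×10^5) / [(1×1.60×10^-19)(1.84)] = 0.409 m.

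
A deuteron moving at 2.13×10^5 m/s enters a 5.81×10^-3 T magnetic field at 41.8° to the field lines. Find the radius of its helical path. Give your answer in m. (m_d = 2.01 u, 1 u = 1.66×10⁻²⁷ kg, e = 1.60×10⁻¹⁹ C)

Only the perpendicular component v⊥ = v sin41.8° = 1.42×10^5 m/s is bent by the field.
r = m v⊥ /(qB) = (3.34×10^-27)(1.42×10^5) / [(1×1.60×10^-19)(5.81×10^-3)] = 0.510 m.

r ≈ 0.510 m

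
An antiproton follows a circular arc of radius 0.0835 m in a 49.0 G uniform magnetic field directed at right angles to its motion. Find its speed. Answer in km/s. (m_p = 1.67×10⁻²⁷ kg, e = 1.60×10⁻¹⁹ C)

v ≈ 39.2 km/s

From qvB = mv²/r, v = qBr/m.
v = (1×1.60×10^-19)(4.90×10^-3)(0.0835) / (1.67×10^-27) = 3.92×10^4 m/s.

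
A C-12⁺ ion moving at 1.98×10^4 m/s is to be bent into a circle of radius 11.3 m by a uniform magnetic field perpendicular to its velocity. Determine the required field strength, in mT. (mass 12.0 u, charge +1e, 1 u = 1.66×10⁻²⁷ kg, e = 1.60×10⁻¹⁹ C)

B ≈ 0.218 mT

qvB = mv²/r gives B = mv/(qr).
B = (1.99×10^-26)(1.98×10^4) / [(1×1.60×10^-19)(11.3)] = 2.18×10^-4 T.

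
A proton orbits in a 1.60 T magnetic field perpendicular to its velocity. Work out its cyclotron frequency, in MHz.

f ≈ 24.4 MHz

f = qB/(2πm) = (1×1.60×10^-19)(1.60) / [2π(1.67×10^-27)] = 2.44×10^7 Hz.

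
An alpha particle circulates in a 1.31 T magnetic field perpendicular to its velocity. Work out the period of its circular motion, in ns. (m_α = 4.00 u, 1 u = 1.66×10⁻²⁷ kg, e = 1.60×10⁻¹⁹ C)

T ≈ 99.5 ns

The cyclotron period is independent of speed: T = 2πm/(qB).
T = 2π(6.64×10^-27) / [(2×1.60×10^-19)(1.31)] = 9.95×10^-8 s.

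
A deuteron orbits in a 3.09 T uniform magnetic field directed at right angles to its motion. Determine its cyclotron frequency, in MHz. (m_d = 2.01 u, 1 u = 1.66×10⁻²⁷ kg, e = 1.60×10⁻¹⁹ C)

f = qB/(2πm) = (1×1.60×10^-19)(3.09) / [2π(3.34×10^-27)] = 2.36×10^7 Hz.

f ≈ 23.6 MHz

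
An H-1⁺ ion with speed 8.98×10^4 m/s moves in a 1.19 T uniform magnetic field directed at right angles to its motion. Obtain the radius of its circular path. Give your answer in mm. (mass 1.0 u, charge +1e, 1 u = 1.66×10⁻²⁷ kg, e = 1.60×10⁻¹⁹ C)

The magnetic force provides the centripetal force: qvB = mv²/r, so r = mv/(qB).
r = (1.66×10^-27 kg)(8.98×10^4 m/s) / [(1×1.60×10^-19 C)(1.19 T)] = 7.83×10^-4 m.

r ≈ 0.783 mm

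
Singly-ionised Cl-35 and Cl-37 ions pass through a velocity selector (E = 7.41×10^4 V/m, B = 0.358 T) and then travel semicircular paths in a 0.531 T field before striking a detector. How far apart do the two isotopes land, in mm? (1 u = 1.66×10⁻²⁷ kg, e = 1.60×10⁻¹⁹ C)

Both emerge at v = E/B₁ = 2.07×10^5 m/s.
r = mv/(qB₂), so r₁ = 0.14155 m and r₂ = 0.14963 m, giving Δr = 8.09×10^-3 m.
After a semicircle each ion lands a diameter 2r from the entry slit, so the separation is 2Δr = 0.0162 m.

Δd ≈ 16.2 mm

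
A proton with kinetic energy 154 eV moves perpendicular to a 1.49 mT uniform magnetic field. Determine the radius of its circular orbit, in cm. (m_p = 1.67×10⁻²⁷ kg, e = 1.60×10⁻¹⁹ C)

Convert the energy: K = 154 eV = 2.46×10^-17 J.
v = √(2K/m) = √(2·2.46×10^-17/1.67×10^-27) = 1.72×10^5 m/s.
r = mv/(qB) = (1.67×10^-27)(1.72×10^5) / [(1×1.60×10^-19)(1.49×10^-3)] = 1.20 m.

r ≈ 120 cm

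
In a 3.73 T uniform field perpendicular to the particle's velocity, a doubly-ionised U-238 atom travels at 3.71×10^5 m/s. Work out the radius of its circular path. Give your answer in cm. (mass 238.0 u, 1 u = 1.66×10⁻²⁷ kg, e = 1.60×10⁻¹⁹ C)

r ≈ 12.3 cm

The magnetic force provides the centripetal force: qvB = mv²/r, so r = mv/(qB).
r = (3.95×10^-25 kg)(3.71×10^5 m/s) / [(2×1.60×10^-19 C)(3.73 T)] = 0.123 m.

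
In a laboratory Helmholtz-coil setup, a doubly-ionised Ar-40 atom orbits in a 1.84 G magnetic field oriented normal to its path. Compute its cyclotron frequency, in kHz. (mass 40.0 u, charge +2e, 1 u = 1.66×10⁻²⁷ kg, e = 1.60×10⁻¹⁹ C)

f = qB/(2πm) = (2×1.60×10^-19)(1.84×10^-4) / [2π(6.64×10^-26)] = 141 Hz.

f ≈ 0.141 kHz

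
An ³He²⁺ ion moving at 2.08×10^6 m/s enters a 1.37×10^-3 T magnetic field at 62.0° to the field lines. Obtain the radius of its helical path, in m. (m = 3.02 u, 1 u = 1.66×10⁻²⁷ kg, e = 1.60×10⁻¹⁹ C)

r ≈ 21.0 m

Only the perpendicular component v⊥ = v sin62.0° = 1.84×10^6 m/s is bent by the field.
r = m v⊥ /(qB) = (5.01×10^-27)(1.84×10^6) / [(2×1.60×10^-19)(1.37×10^-3)] = 21.0 m.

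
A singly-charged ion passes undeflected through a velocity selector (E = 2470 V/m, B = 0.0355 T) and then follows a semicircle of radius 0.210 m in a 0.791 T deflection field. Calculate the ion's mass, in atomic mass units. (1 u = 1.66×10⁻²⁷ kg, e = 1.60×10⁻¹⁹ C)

m ≈ 230 u

v = E/B₁ = 6.96×10^4 m/s.
From r = mv/(qB₂), m = qB₂r/v = (1×1.60×10^-19)(0.791)(0.210) / (6.96×10^4) = 3.82×10^-25 kg.
In atomic mass units: m = 3.82×10^-25 / 1.66×10^-27 = 230 u.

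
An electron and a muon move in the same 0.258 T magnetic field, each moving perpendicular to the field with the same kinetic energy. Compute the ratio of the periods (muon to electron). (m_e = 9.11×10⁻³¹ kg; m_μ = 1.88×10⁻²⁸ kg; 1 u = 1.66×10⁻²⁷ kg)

T = 2πm/(qB) is independent of speed, so T₂/T₁ = (m₂/q₂)/(m₁/q₁).
T_{muon}/T_{electron} = (1.88×10^-28/1e) / (9.11×10^-31/1e) = 206.

ratio ≈ 206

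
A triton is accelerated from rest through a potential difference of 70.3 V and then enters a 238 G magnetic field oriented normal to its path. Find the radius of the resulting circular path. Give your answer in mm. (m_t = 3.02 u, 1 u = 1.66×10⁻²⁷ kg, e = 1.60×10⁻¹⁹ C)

r ≈ 88.2 mm

The kinetic energy gained is K = qV = (1×1.60×10^-19)(70.3) = 1.12×10^-17 J.
v = √(2K/m) = 6.70×10^4 m/s.
r = mv/(qB) = (5.01×10^-27)(6.70×10^4) / [(1×1.60×10^-19)(0.0238)] = 0.0882 m.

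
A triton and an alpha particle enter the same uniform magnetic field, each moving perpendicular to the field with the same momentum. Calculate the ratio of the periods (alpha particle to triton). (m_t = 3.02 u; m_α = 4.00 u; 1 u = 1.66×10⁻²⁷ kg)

ratio ≈ 0.662

T = 2πm/(qB) is independent of speed, so T₂/T₁ = (m₂/q₂)/(m₁/q₁).
T_{alpha particle}/T_{triton} = (6.64×10^-27/2e) / (5.01×10^-27/1e) = 0.662.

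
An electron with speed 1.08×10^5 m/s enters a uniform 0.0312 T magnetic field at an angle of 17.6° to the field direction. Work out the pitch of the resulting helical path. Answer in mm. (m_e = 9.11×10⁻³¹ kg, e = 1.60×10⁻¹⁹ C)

pitch ≈ 0.118 mm

The velocity component along B is v∥ = v cos17.6° = 1.03×10^5 m/s.
The cyclotron period T = 2πm/(qB) = 1.15×10^-9 s is set by m, q, B alone.
Pitch = v∥·T = (1.03×10^5)(1.15×10^-9) = 1.18×10^-4 m.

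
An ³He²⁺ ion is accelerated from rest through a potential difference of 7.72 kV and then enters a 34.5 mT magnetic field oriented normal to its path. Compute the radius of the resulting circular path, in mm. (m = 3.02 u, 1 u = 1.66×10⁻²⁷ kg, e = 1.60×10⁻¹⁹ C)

r ≈ 451 mm

The kinetic energy gained is K = qV = (2×1.60×10^-19)(7720) = 2.47×10^-15 J.
v = √(2K/m) = 9.93×10^5 m/s.
r = mv/(qB) = (5.01×10^-27)(9.93×10^5) / [(2×1.60×10^-19)(0.0345)] = 0.451 m.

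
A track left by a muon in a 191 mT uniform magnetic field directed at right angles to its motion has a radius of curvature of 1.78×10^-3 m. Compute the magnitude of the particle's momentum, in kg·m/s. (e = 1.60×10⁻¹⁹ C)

Since qvB = mv²/r, the momentum p = mv = qBr.
p = (1×1.60×10^-19)(0.191)(1.78×10^-3) = 5.44×10^-23 kg·m/s.

p ≈ 5.44×10^-23 kg·m/s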